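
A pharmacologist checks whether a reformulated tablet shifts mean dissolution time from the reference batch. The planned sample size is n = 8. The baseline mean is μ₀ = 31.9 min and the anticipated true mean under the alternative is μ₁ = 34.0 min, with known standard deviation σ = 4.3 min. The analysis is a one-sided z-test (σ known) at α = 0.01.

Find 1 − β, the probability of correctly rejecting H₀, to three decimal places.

Power ≈ 0.172

Standardized effect: d = |μ₁ − μ₀| / σ = |34.0 − 31.9| / 4.3 = 0.4884
Noncentrality parameter: δ = d·√n = 0.4884 × √8 = 1.3813
One-sided α = 0.01 → critical value z_{0.01} = 2.326.
Power = P(Z > 2.326 − δ) = Φ(-0.945) = 0.1723.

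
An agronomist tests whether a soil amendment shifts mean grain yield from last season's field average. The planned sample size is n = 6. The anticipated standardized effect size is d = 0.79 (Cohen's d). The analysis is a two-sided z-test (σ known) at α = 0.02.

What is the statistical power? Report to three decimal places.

Power ≈ 0.348

Noncentrality parameter: δ = d·√n = 0.79 × √6 = 1.9351
Two-sided α = 0.02 → critical value z_{0.01} = 2.326.
Power = Φ(δ − 2.326) + Φ(−δ − 2.326) = Φ(-0.391) + Φ(-4.261) = 0.3478 + 0.0000 = 0.3478.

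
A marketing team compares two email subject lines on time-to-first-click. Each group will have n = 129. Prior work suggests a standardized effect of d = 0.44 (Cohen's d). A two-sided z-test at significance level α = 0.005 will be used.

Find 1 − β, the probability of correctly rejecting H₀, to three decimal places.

Noncentrality parameter: δ = d·√(n/2) = 0.44 × √(129/2) = 3.5337
Two-sided α = 0.005 → critical value z_{0.0025} = 2.807.
Power = Φ(δ − 2.807) + Φ(−δ − 2.807) = Φ(0.727) + Φ(-6.341) = 0.7663 + 0.0000 = 0.7663.

Power ≈ 0.766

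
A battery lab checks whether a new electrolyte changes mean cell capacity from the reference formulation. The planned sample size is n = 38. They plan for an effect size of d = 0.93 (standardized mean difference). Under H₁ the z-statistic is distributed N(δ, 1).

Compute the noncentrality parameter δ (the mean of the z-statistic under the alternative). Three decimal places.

δ = d·√n = 0.93 × √38 = 5.7329

δ ≈ 5.733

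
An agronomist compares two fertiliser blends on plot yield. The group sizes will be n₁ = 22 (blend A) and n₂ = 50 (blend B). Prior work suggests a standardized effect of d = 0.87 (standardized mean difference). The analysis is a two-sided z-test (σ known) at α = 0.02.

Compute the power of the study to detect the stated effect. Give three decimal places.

Power ≈ 0.859

Noncentrality parameter: δ = d / √(1/n₁ + 1/n₂) = 0.87 / √(1/22 + 1/50) = 3.4006
Two-sided α = 0.02 → critical value z_{0.01} = 2.326.
Power = Φ(δ − 2.326) + Φ(−δ − 2.326) = Φ(1.074) + Φ(-5.727) = 0.8586 + 0.0000 = 0.8586.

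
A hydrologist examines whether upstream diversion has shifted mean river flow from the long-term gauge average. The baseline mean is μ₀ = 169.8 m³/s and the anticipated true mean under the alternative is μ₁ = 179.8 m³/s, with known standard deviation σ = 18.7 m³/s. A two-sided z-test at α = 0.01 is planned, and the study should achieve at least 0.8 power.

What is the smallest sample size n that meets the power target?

Standardized effect: d = |μ₁ − μ₀| / σ = |179.8 − 169.8| / 18.7 = 0.5348
For power 0.8 need Φ(δ − z_{0.005}) = 0.8, so δ = z_{0.005} + z_{0.20} = 2.576 + 0.842 = 3.417.
(Ignoring the negligible lower-tail rejection probability gives the usual closed-form inversion.)
δ = d·√n ⇒ n = (δ/d)² = (3.417 / 0.5348)² = 40.84.
Round up to the next whole unit.

n = 41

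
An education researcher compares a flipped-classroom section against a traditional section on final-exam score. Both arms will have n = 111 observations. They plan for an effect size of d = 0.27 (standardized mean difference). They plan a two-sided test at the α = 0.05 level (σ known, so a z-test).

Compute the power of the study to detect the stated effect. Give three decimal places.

Power ≈ 0.521

Noncentrality parameter: δ = d·√(n/2) = 0.27 × √(111/2) = 2.0115
Two-sided α = 0.05 → critical value z_{0.025} = 1.960.
Power = Φ(δ − 1.960) + Φ(−δ − 1.960) = Φ(0.051) + Φ(-3.971) = 0.5205 + 0.0000 = 0.5206.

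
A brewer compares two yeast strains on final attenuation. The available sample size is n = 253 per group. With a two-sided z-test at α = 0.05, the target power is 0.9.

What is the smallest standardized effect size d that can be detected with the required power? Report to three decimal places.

Required noncentrality: δ = z_{0.025} + z_{0.10} = 1.960 + 1.282 = 3.242.
(The second rejection-region term Φ(−δ − z_{α/2}) is negligible and dropped.)
δ = d·√(n/2) ⇒ d = δ/√(n/2) = 3.242/√(253/2) = 0.2882.

d ≈ 0.288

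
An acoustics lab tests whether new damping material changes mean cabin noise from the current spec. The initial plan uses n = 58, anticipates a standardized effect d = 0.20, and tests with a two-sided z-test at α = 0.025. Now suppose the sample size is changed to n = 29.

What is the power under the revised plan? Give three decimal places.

With n = 29: δ = d·√n = 0.20 × √29 = 1.0770. Critical value z_{0.0125} = 2.241.
Revised power = Φ(δ − 2.241) + Φ(−δ − 2.241) = Φ(-1.164) + Φ(-3.318) = 0.1221 + 0.0005 = 0.1226.

Power ≈ 0.123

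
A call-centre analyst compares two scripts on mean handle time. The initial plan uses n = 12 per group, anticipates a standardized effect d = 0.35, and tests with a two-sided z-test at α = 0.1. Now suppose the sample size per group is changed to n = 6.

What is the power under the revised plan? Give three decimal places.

Power ≈ 0.162

With n = 6 per group: δ = d·√(n/2) = 0.35 × √(6/2) = 0.6062. Critical value z_{0.05} = 1.645.
Revised power = Φ(δ − 1.645) + Φ(−δ − 1.645) = Φ(-1.039) + Φ(-2.251) = 0.1495 + 0.0122 = 0.1617.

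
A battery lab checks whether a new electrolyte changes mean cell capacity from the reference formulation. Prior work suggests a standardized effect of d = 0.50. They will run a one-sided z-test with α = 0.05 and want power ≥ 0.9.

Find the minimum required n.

For power 0.9 need Φ(δ − z_{0.05}) = 0.9, so δ = z_{0.05} + z_{0.10} = 1.645 + 1.282 = 2.926.
δ = d·√n ⇒ n = (δ/d)² = (2.926 / 0.50)² = 34.26.
Rounding up, n = 35.

n = 35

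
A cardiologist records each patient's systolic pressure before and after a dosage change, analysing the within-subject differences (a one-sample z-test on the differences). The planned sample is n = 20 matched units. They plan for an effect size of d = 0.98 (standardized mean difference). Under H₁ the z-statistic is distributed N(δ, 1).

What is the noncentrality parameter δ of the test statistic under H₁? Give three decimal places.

The noncentrality parameter scales effect size by the design's sample-size factor: δ = d·√n = 0.98 × √20 = 4.3827

δ ≈ 4.383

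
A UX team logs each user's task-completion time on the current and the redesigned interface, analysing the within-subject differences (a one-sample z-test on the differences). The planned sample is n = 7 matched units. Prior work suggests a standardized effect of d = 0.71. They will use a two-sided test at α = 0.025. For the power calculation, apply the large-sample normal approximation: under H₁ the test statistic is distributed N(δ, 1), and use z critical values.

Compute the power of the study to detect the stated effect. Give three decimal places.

Power ≈ 0.358

Noncentrality parameter: δ = d·√n = 0.71 × √7 = 1.8785
Critical value for a two-sided test at α = 0.025: z_{α/2} = 2.241.
Power = Φ(δ − 2.241) + Φ(−δ − 2.241) = Φ(-0.363) + Φ(-4.120) = 0.3583 + 0.0000 = 0.3584.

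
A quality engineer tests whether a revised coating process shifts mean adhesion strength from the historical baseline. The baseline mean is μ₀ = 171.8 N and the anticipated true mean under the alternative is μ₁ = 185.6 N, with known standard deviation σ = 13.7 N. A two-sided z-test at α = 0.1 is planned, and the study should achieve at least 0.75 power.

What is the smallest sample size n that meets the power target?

Standardized effect: d = |μ₁ − μ₀| / σ = |185.6 − 171.8| / 13.7 = 1.0073
Set Φ(δ − 1.645) = 0.75; then δ − 1.645 = Φ⁻¹(0.75) = 0.674, giving δ = 2.319.
(For δ > 0 the lower-tail rejection region contributes negligibly to power, so the one-term inversion is standard.)
δ = d·√n ⇒ n = (δ/d)² = (2.319 / 1.0073)² = 5.30.
Round up to the next whole unit.

n = 6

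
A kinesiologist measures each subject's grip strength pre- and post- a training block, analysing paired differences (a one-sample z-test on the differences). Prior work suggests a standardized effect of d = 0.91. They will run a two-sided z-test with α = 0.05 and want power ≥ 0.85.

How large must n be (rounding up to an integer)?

n = 11

Set Φ(δ − 1.960) = 0.85; then δ − 1.960 = Φ⁻¹(0.85) = 1.036, giving δ = 2.996.
(For δ > 0 the lower-tail rejection region contributes negligibly to power, so the one-term inversion is standard.)
δ = d·√n ⇒ n = (δ/d)² = (2.996 / 0.91)² = 10.84.
Rounding up, n = 11.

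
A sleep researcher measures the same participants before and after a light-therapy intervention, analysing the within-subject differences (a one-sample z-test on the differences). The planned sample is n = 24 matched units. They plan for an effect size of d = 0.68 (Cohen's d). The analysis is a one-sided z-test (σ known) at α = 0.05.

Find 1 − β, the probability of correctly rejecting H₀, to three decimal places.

Noncentrality parameter: δ = d·√n = 0.68 × √24 = 3.3313
One-sided α = 0.05 → critical value z_{0.05} = 1.645.
Power = Φ(δ − 1.645) = Φ(1.686) = 0.9541.

Power ≈ 0.954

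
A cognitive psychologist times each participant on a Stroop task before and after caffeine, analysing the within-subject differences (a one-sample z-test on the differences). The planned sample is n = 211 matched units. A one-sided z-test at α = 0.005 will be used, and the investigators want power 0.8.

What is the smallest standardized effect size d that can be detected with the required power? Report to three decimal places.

Required noncentrality: δ = z_{0.005} + z_{0.20} = 2.576 + 0.842 = 3.417.
δ = d·√n ⇒ d = δ/√n = 3.417/√211 = 0.2353.

d ≈ 0.235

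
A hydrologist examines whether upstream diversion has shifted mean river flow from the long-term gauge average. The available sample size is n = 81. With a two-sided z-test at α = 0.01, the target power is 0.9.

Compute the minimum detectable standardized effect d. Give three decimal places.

d ≈ 0.429

Need Φ(δ − 2.576) = 0.9, so δ = 2.576 + 1.282 = 3.857.
(The second rejection-region term Φ(−δ − z_{α/2}) is negligible and dropped.)
δ = d·√n ⇒ d = δ/√n = 3.857/√81 = 0.4286.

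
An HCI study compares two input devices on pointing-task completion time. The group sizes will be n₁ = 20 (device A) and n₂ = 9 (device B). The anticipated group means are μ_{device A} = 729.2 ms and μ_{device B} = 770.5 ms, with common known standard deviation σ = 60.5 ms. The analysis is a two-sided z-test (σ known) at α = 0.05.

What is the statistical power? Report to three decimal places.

Standardized effect: d = |μ_{device A} − μ_{device B}| / σ = |729.2 − 770.5| / 60.5 = 0.6826
Noncentrality parameter: δ = d / √(1/n₁ + 1/n₂) = 0.6826 / √(1/20 + 1/9) = 1.7007
Critical value for a two-sided test at α = 0.05: z_{α/2} = 1.960.
Power = Φ(δ − 1.960) + Φ(−δ − 1.960) = Φ(-0.259) + Φ(-3.661) = 0.3977 + 0.0001 = 0.3978.

Power ≈ 0.398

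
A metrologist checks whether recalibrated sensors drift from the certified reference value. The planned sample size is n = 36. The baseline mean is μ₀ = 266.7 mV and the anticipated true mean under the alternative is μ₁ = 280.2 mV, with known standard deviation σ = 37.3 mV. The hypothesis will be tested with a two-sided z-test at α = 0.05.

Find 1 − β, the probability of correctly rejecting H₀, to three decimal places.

Power ≈ 0.584

Standardized effect: d = |μ₁ − μ₀| / σ = |280.2 − 266.7| / 37.3 = 0.3619
Noncentrality parameter: δ = d·√n = 0.3619 × √36 = 2.1716
Two-sided α = 0.05 → critical value z_{0.025} = 1.960.
Power = Φ(δ − 1.960) + Φ(−δ − 1.960) = Φ(0.212) + Φ(-4.132) = 0.5838 + 0.0000 = 0.5838.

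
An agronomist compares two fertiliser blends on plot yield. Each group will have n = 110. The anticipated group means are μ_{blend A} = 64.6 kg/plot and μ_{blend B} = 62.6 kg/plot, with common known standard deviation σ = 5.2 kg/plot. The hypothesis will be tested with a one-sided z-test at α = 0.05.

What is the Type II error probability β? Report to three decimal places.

β ≈ 0.114

Standardized effect: d = |μ_{blend A} − μ_{blend B}| / σ = |64.6 − 62.6| / 5.2 = 0.3846
Noncentrality parameter: δ = d·√(n/2) = 0.3846 × √(110/2) = 2.8524
One-sided α = 0.05 → critical value z_{0.05} = 1.645.
Power = Φ(δ − 1.645) = Φ(1.208) = 0.8864.
Type II error: β = 1 − power = 1 − 0.8864 = 0.1136.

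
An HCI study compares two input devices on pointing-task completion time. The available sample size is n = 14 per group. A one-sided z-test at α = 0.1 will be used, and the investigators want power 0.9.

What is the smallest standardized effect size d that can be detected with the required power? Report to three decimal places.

Required noncentrality: δ = z_{0.1} + z_{0.10} = 1.282 + 1.282 = 2.563.
δ = d·√(n/2) ⇒ d = δ/√(n/2) = 2.563/√(14/2) = 0.9688.

d ≈ 0.969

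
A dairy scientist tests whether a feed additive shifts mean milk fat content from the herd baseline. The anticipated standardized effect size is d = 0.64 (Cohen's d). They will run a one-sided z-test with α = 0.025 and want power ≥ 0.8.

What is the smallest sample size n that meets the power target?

n = 20

Set Φ(δ − 1.960) = 0.8; then δ − 1.960 = Φ⁻¹(0.8) = 0.842, giving δ = 2.802.
δ = d·√n ⇒ n = (δ/d)² = (2.802 / 0.64)² = 19.16.
Rounding up, n = 20.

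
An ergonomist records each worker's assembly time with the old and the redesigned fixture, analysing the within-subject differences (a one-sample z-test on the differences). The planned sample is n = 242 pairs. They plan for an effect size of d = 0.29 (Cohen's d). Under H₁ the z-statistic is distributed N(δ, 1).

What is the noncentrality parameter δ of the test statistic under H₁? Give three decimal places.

δ ≈ 4.511

The noncentrality parameter scales effect size by the design's sample-size factor: δ = d·√n = 0.29 × √242 = 4.5113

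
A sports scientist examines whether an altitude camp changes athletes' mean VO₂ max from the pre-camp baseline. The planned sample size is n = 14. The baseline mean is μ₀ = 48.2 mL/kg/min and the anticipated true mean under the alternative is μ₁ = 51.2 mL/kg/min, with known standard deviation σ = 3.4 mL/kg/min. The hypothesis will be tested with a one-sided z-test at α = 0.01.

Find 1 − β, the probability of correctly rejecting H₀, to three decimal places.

Power ≈ 0.835

Standardized effect: d = |μ₁ − μ₀| / σ = |51.2 − 48.2| / 3.4 = 0.8824
Noncentrality parameter: δ = d·√n = 0.8824 × √14 = 3.3015
One-sided α = 0.01 → critical value z_{0.01} = 2.326.
Power = Φ(δ − 2.326) = Φ(0.975) = 0.8352.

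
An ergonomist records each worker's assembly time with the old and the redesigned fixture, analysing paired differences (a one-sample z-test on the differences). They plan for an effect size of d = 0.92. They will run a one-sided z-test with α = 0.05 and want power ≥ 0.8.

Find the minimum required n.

n = 8

For power 0.8 need Φ(δ − z_{0.05}) = 0.8, so δ = z_{0.05} + z_{0.20} = 1.645 + 0.842 = 2.486.
δ = d·√n ⇒ n = (δ/d)² = (2.486 / 0.92)² = 7.30.
Round up to the next whole unit.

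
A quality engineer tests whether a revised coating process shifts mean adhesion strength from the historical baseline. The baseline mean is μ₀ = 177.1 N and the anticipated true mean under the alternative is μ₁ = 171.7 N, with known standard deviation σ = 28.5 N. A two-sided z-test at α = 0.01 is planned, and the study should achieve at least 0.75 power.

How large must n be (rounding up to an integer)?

n = 295

Standardized effect: d = |μ₁ − μ₀| / σ = |171.7 − 177.1| / 28.5 = 0.1895
Set Φ(δ − 2.576) = 0.75; then δ − 2.576 = Φ⁻¹(0.75) = 0.674, giving δ = 3.250.
(Ignoring the negligible lower-tail rejection probability gives the usual closed-form inversion.)
δ = d·√n ⇒ n = (δ/d)² = (3.250 / 0.1895)² = 294.28.
Rounding up, n = 295.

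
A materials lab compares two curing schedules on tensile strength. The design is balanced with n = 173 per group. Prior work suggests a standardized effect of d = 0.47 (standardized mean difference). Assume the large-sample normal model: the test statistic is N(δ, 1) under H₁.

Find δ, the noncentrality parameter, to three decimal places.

δ = d·√(n/2) = 0.47 × √(173/2) = 4.3713

δ ≈ 4.371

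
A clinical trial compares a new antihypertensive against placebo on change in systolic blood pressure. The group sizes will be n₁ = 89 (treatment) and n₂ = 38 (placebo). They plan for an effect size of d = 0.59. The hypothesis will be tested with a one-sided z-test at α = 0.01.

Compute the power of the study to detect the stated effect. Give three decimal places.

Noncentrality parameter: δ = d / √(1/n₁ + 1/n₂) = 0.59 / √(1/89 + 1/38) = 3.0446
One-sided α = 0.01 → critical value z_{0.01} = 2.326.
Power = Φ(δ − 2.326) = Φ(0.718) = 0.7637.

Power ≈ 0.764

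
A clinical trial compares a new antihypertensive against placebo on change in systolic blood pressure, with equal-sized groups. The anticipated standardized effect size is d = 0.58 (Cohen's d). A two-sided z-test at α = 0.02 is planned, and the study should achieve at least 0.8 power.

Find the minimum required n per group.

For power 0.8 need Φ(δ − z_{0.01}) = 0.8, so δ = z_{0.01} + z_{0.20} = 2.326 + 0.842 = 3.168.
(The Φ(−δ − z_{α/2}) term is vanishingly small for δ > 0 and is dropped in the standard sample-size formula.)
δ = d·√(n/2) ⇒ n = 2(δ/d)² = 2 × (3.168 / 0.58)² = 59.67.
Rounding up, n = 60 per group.

n = 60 per group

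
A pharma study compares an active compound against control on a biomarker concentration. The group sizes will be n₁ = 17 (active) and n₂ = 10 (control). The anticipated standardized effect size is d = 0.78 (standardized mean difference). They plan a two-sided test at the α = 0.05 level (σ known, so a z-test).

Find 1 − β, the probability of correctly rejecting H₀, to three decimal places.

Noncentrality parameter: δ = d / √(1/n₁ + 1/n₂) = 0.78 / √(1/17 + 1/10) = 1.9572
Two-sided α = 0.05 → critical value z_{0.025} = 1.960.
Power = Φ(δ − 1.960) + Φ(−δ − 1.960) = Φ(-0.003) + Φ(-3.917) = 0.4989 + 0.0000 = 0.4989.

Power ≈ 0.499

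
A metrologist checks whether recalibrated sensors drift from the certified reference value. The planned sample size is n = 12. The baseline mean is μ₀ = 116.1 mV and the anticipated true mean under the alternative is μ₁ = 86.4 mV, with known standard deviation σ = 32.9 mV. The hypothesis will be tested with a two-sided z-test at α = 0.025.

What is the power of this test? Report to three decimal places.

Power ≈ 0.812

Standardized effect: d = |μ₁ − μ₀| / σ = |86.4 − 116.1| / 32.9 = 0.9027
Noncentrality parameter: δ = d·√n = 0.9027 × √12 = 3.1272
Critical value for a two-sided test at α = 0.025: z_{α/2} = 2.241.
Power = Φ(δ − 2.241) + Φ(−δ − 2.241) = Φ(0.886) + Φ(-5.369) = 0.8121 + 0.0000 = 0.8121.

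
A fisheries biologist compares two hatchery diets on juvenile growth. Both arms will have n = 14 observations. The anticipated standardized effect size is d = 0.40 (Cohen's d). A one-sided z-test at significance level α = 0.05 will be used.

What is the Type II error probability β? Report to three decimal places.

Noncentrality parameter: δ = d·√(n/2) = 0.40 × √(14/2) = 1.0583
One-sided α = 0.05 → critical value z_{0.05} = 1.645.
Power = P(Z > 1.645 − δ) = Φ(-0.587) = 0.2788.
Type II error: β = 1 − power = 1 − 0.2788 = 0.7212.

β ≈ 0.721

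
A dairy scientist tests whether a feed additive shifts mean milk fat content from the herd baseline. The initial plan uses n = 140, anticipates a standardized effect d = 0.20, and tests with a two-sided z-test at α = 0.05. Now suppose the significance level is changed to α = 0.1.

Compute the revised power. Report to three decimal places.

Power ≈ 0.765

δ = d·√n = 0.20 × √140 = 2.3664 (unchanged). New critical value: z_{0.05} = 1.645.
Revised power = Φ(δ − 1.645) + Φ(−δ − 1.645) = Φ(0.722) + Φ(-4.011) = 0.7647 + 0.0000 = 0.7648.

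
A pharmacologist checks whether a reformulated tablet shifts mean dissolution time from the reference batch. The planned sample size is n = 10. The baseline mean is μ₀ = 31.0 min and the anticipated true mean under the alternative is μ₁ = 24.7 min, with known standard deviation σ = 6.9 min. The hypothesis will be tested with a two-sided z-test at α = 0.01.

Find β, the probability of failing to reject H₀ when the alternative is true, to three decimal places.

Standardized effect: d = |μ₁ − μ₀| / σ = |24.7 − 31.0| / 6.9 = 0.9130
Noncentrality parameter: δ = d·√n = 0.9130 × √10 = 2.8873
Critical value for a two-sided test at α = 0.01: z_{α/2} = 2.576.
Power = Φ(δ − 2.576) + Φ(−δ − 2.576) = Φ(0.311) + Φ(-5.463) = 0.6223 + 0.0000 = 0.6223.
Type II error: β = 1 − power = 1 − 0.6223 = 0.3777.

β ≈ 0.378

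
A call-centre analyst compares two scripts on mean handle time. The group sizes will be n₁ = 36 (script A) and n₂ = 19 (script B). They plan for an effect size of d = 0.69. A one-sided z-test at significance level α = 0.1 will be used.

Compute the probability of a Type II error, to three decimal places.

β ≈ 0.125

Noncentrality parameter: δ = d / √(1/n₁ + 1/n₂) = 0.69 / √(1/36 + 1/19) = 2.4333
One-sided α = 0.1 → critical value z_{0.1} = 1.282.
Power = P(Z > 1.282 − δ) = Φ(1.152) = 0.8753.
Type II error: β = 1 − power = 1 − 0.8753 = 0.1247.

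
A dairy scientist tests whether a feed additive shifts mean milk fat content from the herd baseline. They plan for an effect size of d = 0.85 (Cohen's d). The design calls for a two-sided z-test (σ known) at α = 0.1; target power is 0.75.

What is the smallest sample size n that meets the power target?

For power 0.75 need Φ(δ − z_{0.05}) = 0.75, so δ = z_{0.05} + z_{0.25} = 1.645 + 0.674 = 2.319.
(Ignoring the negligible lower-tail rejection probability gives the usual closed-form inversion.)
δ = d·√n ⇒ n = (δ/d)² = (2.319 / 0.85)² = 7.45.
Round up to the next whole unit.

n = 8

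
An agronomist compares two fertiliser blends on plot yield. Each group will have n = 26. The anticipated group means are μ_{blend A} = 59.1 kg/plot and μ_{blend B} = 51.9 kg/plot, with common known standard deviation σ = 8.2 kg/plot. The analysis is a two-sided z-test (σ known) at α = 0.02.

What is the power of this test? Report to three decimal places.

Power ≈ 0.799

Standardized effect: d = |μ_{blend A} − μ_{blend B}| / σ = |59.1 − 51.9| / 8.2 = 0.8780
Noncentrality parameter: δ = d·√(n/2) = 0.8780 × √(26/2) = 3.1658
Critical value for a two-sided test at α = 0.02: z_{α/2} = 2.326.
Power = Φ(δ − 2.326) + Φ(−δ − 2.326) = Φ(0.840) + Φ(-5.492) = 0.7994 + 0.0000 = 0.7994.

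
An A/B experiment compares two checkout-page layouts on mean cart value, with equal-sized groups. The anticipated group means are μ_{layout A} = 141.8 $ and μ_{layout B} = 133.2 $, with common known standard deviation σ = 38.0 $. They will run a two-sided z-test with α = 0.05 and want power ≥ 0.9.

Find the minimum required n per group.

n = 411 per group

Standardized effect: d = |μ_{layout A} − μ_{layout B}| / σ = |141.8 − 133.2| / 38.0 = 0.2263
For power 0.9 need Φ(δ − z_{0.025}) = 0.9, so δ = z_{0.025} + z_{0.10} = 1.960 + 1.282 = 3.242.
(Ignoring the negligible lower-tail rejection probability gives the usual closed-form inversion.)
δ = d·√(n/2) ⇒ n = 2(δ/d)² = 2 × (3.242 / 0.2263)² = 410.30.
Round up to the next whole unit.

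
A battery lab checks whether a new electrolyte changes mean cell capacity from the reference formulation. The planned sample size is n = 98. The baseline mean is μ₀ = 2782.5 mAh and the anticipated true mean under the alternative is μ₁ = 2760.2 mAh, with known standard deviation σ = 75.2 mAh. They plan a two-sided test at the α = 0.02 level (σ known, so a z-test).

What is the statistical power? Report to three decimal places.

Standardized effect: d = |μ₁ − μ₀| / σ = |2760.2 − 2782.5| / 75.2 = 0.2965
Noncentrality parameter: δ = d·√n = 0.2965 × √98 = 2.9356
Critical value for a two-sided test at α = 0.02: z_{α/2} = 2.326.
Power = Φ(δ − 2.326) + Φ(−δ − 2.326) = Φ(0.609) + Φ(-5.262) = 0.7288 + 0.0000 = 0.7288.

Power ≈ 0.729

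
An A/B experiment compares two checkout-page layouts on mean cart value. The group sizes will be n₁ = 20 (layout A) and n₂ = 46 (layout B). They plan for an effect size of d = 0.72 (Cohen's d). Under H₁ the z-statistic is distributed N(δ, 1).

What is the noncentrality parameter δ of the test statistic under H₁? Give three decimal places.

δ ≈ 2.688

δ = d / √(1/n₁ + 1/n₂) = 0.72 / √(1/20 + 1/46) = 2.6882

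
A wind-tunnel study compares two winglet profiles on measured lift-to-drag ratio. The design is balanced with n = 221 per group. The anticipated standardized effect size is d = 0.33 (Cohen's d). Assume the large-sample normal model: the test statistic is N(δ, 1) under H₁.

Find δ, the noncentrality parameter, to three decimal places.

δ = d·√(n/2) = 0.33 × √(221/2) = 3.4689

δ ≈ 3.469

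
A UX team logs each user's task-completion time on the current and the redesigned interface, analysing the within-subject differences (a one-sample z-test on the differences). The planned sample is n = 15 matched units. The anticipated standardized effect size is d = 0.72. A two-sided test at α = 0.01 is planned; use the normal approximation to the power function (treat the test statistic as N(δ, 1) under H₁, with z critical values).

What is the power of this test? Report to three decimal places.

Power ≈ 0.584

Noncentrality parameter: δ = d·√n = 0.72 × √15 = 2.7885
Two-sided α = 0.01 → critical value z_{0.005} = 2.576.
Power = Φ(δ − 2.576) + Φ(−δ − 2.576) = Φ(0.213) + Φ(-5.364) = 0.5842 + 0.0000 = 0.5842.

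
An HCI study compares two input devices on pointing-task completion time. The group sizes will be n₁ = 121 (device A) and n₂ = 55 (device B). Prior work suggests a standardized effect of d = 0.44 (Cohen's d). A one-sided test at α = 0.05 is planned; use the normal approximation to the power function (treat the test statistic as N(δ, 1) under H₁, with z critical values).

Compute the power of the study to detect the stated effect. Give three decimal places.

Noncentrality parameter: δ = d / √(1/n₁ + 1/n₂) = 0.44 / √(1/121 + 1/55) = 2.7056
Critical value for a one-sided test at α = 0.05: z_α = 1.645.
Power = P(Z > 1.645 − δ) = Φ(1.061) = 0.8556.

Power ≈ 0.856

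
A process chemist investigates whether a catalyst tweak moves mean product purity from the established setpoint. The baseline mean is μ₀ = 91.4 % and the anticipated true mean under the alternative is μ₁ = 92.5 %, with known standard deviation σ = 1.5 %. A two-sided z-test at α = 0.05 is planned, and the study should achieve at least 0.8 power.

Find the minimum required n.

n = 15

Standardized effect: d = |μ₁ − μ₀| / σ = |92.5 − 91.4| / 1.5 = 0.7333
Set Φ(δ − 1.960) = 0.8; then δ − 1.960 = Φ⁻¹(0.8) = 0.842, giving δ = 2.802.
(For δ > 0 the lower-tail rejection region contributes negligibly to power, so the one-term inversion is standard.)
δ = d·√n ⇒ n = (δ/d)² = (2.802 / 0.7333)² = 14.60.
Rounding up, n = 15.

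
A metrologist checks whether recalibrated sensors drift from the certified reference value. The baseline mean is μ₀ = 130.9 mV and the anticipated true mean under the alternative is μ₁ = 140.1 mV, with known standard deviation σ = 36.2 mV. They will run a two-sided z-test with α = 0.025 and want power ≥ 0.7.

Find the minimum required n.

n = 119

Standardized effect: d = |μ₁ − μ₀| / σ = |140.1 − 130.9| / 36.2 = 0.2541
For power 0.7 need Φ(δ − z_{0.0125}) = 0.7, so δ = z_{0.0125} + z_{0.30} = 2.241 + 0.524 = 2.766.
(For δ > 0 the lower-tail rejection region contributes negligibly to power, so the one-term inversion is standard.)
δ = d·√n ⇒ n = (δ/d)² = (2.766 / 0.2541)² = 118.44.
Rounding up, n = 119.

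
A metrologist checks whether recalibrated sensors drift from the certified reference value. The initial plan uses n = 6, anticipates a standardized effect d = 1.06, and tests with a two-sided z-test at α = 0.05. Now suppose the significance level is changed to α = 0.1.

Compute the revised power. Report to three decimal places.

Power ≈ 0.829

δ = d·√n = 1.06 × √6 = 2.5965 (unchanged). New critical value: z_{0.05} = 1.645.
Revised power = Φ(δ − 1.645) + Φ(−δ − 1.645) = Φ(0.952) + Φ(-4.241) = 0.8294 + 0.0000 = 0.8294.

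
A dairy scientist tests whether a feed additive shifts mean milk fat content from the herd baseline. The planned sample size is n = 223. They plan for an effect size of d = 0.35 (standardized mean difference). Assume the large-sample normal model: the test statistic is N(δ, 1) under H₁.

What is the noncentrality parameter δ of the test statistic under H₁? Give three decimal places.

δ ≈ 5.227

The noncentrality parameter scales effect size by the design's sample-size factor: δ = d·√n = 0.35 × √223 = 5.2266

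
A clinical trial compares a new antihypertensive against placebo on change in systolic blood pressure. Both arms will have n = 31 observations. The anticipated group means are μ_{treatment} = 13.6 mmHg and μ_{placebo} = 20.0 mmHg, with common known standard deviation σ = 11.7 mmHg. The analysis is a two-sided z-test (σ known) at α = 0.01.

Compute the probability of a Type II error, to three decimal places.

Standardized effect: d = |μ_{treatment} − μ_{placebo}| / σ = |13.6 − 20.0| / 11.7 = 0.5470
Noncentrality parameter: δ = d·√(n/2) = 0.5470 × √(31/2) = 2.1536
Two-sided α = 0.01 → critical value z_{0.005} = 2.576.
Power = Φ(δ − 2.576) + Φ(−δ − 2.576) = Φ(-0.422) + Φ(-4.729) = 0.3364 + 0.0000 = 0.3364.
Type II error: β = 1 − power = 1 − 0.3364 = 0.6636.

β ≈ 0.664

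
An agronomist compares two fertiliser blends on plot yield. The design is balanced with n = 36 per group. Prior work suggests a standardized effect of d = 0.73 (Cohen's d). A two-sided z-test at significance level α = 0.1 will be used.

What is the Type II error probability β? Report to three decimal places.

β ≈ 0.073

Noncentrality parameter: δ = d·√(n/2) = 0.73 × √(36/2) = 3.0971
Two-sided α = 0.1 → critical value z_{0.05} = 1.645.
Power = Φ(δ − 1.645) + Φ(−δ − 1.645) = Φ(1.452) + Φ(-4.742) = 0.9268 + 0.0000 = 0.9268.
Type II error: β = 1 − power = 1 − 0.9268 = 0.0732.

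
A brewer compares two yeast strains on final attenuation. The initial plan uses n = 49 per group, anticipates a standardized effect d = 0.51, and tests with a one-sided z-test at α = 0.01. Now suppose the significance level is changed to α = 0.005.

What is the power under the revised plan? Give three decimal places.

δ = d·√(n/2) = 0.51 × √(49/2) = 2.5244 (unchanged). New critical value: z_{0.005} = 2.576.
Revised power = P(Z > 2.576 − δ) = Φ(-0.051) = 0.4795.

Power ≈ 0.479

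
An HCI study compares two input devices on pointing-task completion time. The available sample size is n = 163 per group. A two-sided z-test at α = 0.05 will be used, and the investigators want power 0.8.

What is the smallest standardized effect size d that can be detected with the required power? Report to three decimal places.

Need Φ(δ − 1.960) = 0.8, so δ = 1.960 + 0.842 = 2.802.
(The second rejection-region term Φ(−δ − z_{α/2}) is negligible and dropped.)
δ = d·√(n/2) ⇒ d = δ/√(n/2) = 2.802/√(163/2) = 0.3103.

d ≈ 0.310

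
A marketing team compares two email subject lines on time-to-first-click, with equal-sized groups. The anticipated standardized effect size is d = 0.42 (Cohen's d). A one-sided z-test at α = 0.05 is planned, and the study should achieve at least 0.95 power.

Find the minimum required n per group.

n = 123 per group

Set Φ(δ − 1.645) = 0.95; then δ − 1.645 = Φ⁻¹(0.95) = 1.645, giving δ = 3.290.
δ = d·√(n/2) ⇒ n = 2(δ/d)² = 2 × (3.290 / 0.42)² = 122.70.
Round up to the next whole unit.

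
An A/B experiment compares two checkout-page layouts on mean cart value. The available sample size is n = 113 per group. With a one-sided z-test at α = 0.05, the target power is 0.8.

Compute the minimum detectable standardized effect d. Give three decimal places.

d ≈ 0.331

Need Φ(δ − 1.645) = 0.8, so δ = 1.645 + 0.842 = 2.486.
δ = d·√(n/2) ⇒ d = δ/√(n/2) = 2.486/√(113/2) = 0.3308.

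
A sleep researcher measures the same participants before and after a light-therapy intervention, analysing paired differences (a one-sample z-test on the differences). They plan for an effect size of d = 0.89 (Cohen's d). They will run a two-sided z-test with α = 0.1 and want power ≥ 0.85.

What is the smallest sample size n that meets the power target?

n = 10

For power 0.85 need Φ(δ − z_{0.05}) = 0.85, so δ = z_{0.05} + z_{0.15} = 1.645 + 1.036 = 2.681.
(The Φ(−δ − z_{α/2}) term is vanishingly small for δ > 0 and is dropped in the standard sample-size formula.)
δ = d·√n ⇒ n = (δ/d)² = (2.681 / 0.89)² = 9.08.
Rounding up, n = 10.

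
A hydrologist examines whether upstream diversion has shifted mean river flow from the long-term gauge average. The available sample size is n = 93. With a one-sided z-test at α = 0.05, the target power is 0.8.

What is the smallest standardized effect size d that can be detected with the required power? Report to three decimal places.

Required noncentrality: δ = z_{0.05} + z_{0.20} = 1.645 + 0.842 = 2.486.
δ = d·√n ⇒ d = δ/√n = 2.486/√93 = 0.2578.

d ≈ 0.258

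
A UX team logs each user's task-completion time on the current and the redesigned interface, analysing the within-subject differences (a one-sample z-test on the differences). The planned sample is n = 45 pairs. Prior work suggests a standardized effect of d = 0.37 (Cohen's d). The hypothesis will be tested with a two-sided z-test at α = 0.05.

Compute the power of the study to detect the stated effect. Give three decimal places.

Noncentrality parameter: δ = d·√n = 0.37 × √45 = 2.4820
Critical value for a two-sided test at α = 0.05: z_{α/2} = 1.960.
Power = Φ(δ − 1.960) + Φ(−δ − 1.960) = Φ(0.522) + Φ(-4.442) = 0.6992 + 0.0000 = 0.6992.

Power ≈ 0.699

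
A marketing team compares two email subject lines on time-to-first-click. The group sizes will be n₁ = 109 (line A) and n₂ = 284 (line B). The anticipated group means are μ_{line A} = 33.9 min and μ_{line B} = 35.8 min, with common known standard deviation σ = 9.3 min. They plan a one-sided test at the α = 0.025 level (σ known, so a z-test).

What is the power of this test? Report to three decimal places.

Power ≈ 0.442

Standardized effect: d = |μ_{line A} − μ_{line B}| / σ = |33.9 − 35.8| / 9.3 = 0.2043
Noncentrality parameter: λ = d / √(1/n₁ + 1/n₂) = 0.2043 / √(1/109 + 1/284) = 1.8132
Critical value for a one-sided test at α = 0.025: z_α = 1.960.
Power = P(Z > 1.960 − λ) = Φ(-0.147) = 0.4417.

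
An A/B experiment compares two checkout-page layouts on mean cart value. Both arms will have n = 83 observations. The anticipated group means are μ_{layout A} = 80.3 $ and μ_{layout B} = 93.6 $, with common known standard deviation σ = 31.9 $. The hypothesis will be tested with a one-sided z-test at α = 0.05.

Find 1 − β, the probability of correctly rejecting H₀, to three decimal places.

Power ≈ 0.851

Standardized effect: d = |μ_{layout A} − μ_{layout B}| / σ = |80.3 − 93.6| / 31.9 = 0.4169
Noncentrality parameter: δ = d·√(n/2) = 0.4169 × √(83/2) = 2.6859
One-sided α = 0.05 → critical value z_{0.05} = 1.645.
Power = P(Z > 1.645 − δ) = Φ(1.041) = 0.8511.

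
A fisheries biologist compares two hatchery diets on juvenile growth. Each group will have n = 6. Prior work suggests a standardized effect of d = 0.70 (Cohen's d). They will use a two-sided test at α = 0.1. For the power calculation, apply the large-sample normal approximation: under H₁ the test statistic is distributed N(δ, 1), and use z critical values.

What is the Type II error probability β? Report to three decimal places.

β ≈ 0.665

Noncentrality parameter: δ = d·√(n/2) = 0.70 × √(6/2) = 1.2124
Two-sided α = 0.1 → critical value z_{0.05} = 1.645.
Power = Φ(δ − 1.645) + Φ(−δ − 1.645) = Φ(-0.432) + Φ(-2.857) = 0.3327 + 0.0021 = 0.3349.
Type II error: β = 1 − power = 1 − 0.3349 = 0.6651.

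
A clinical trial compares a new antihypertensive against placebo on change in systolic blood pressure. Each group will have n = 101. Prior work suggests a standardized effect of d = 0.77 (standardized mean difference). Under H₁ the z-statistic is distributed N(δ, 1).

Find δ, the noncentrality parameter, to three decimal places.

δ ≈ 5.472

The noncentrality parameter scales effect size by the design's sample-size factor: δ = d·√(n/2) = 0.77 × √(101/2) = 5.4719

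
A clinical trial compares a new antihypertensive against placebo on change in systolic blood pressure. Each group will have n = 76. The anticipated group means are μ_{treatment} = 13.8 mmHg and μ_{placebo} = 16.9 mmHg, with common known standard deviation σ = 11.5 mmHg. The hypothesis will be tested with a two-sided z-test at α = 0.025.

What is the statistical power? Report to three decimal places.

Power ≈ 0.281

Standardized effect: d = |μ_{treatment} − μ_{placebo}| / σ = |13.8 − 16.9| / 11.5 = 0.2696
Noncentrality parameter: δ = d·√(n/2) = 0.2696 × √(76/2) = 1.6617
Two-sided α = 0.025 → critical value z_{0.0125} = 2.241.
Power = Φ(δ − 2.241) + Φ(−δ − 2.241) = Φ(-0.580) + Φ(-3.903) = 0.2811 + 0.0000 = 0.2811.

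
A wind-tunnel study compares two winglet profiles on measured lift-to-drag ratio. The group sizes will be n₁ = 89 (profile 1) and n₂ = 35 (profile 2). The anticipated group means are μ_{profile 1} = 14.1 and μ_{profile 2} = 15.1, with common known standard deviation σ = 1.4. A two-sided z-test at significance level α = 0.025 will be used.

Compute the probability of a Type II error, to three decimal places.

Standardized effect: d = |μ_{profile 1} − μ_{profile 2}| / σ = |14.1 − 15.1| / 1.4 = 0.7143
Noncentrality parameter: δ = d / √(1/n₁ + 1/n₂) = 0.7143 / √(1/89 + 1/35) = 3.5801
Critical value for a two-sided test at α = 0.025: z_{α/2} = 2.241.
Power = Φ(δ − 2.241) + Φ(−δ − 2.241) = Φ(1.339) + Φ(-5.821) = 0.9097 + 0.0000 = 0.9097.
Type II error: β = 1 − power = 1 − 0.9097 = 0.0903.

β ≈ 0.090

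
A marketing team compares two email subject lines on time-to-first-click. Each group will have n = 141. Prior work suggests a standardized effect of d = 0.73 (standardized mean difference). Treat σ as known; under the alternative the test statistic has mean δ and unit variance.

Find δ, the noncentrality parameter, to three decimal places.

The noncentrality parameter scales effect size by the design's sample-size factor: δ = d·√(n/2) = 0.73 × √(141/2) = 6.1294

δ ≈ 6.129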